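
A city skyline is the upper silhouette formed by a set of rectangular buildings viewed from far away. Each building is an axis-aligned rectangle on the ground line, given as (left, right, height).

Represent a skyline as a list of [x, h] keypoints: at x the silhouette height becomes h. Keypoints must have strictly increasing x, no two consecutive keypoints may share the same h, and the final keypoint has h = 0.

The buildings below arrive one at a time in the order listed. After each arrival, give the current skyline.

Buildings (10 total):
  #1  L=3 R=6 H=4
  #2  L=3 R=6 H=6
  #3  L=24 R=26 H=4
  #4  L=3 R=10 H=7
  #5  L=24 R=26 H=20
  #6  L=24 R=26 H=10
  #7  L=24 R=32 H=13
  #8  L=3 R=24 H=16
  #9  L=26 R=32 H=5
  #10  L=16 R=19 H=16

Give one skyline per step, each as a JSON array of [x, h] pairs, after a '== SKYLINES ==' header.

== SKYLINES ==
[[3,4],[6,0]]
[[3,6],[6,0]]
[[3,6],[6,0],[24,4],[26,0]]
[[3,7],[10,0],[24,4],[26,0]]
[[3,7],[10,0],[24,20],[26,0]]
[[3,7],[10,0],[24,20],[26,0]]
[[3,7],[10,0],[24,20],[26,13],[32,0]]
[[3,16],[24,20],[26,13],[32,0]]
[[3,16],[24,20],[26,13],[32,0]]
[[3,16],[24,20],[26,13],[32,0]]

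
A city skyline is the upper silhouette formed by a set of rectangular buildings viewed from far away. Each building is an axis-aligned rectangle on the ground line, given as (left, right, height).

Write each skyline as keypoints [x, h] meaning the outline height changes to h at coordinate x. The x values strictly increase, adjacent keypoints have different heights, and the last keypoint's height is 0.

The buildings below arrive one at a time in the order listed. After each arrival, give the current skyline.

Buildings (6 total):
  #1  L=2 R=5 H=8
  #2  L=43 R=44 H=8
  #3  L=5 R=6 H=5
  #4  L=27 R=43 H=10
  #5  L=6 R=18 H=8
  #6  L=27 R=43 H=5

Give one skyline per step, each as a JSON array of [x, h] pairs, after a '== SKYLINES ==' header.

== SKYLINES ==
[[2,8],[5,0]]
[[2,8],[5,0],[43,8],[44,0]]
[[2,8],[5,5],[6,0],[43,8],[44,0]]
[[2,8],[5,5],[6,0],[27,10],[43,8],[44,0]]
[[2,8],[5,5],[6,8],[18,0],[27,10],[43,8],[44,0]]
[[2,8],[5,5],[6,8],[18,0],[27,10],[43,8],[44,0]]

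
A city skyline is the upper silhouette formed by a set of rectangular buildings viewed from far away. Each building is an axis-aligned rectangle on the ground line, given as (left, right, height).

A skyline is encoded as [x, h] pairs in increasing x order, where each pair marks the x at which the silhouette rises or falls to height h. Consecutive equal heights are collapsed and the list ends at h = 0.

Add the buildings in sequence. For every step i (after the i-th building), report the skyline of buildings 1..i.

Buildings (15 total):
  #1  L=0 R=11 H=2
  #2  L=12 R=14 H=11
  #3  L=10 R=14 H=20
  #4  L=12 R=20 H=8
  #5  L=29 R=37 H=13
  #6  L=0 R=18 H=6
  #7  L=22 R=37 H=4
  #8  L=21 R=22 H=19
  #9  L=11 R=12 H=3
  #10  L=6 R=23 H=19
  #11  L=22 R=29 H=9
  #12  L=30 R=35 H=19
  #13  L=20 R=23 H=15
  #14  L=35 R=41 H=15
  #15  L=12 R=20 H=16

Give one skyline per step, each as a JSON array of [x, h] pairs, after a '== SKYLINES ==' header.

== SKYLINES ==
[[0,2],[11,0]]
[[0,2],[11,0],[12,11],[14,0]]
[[0,2],[10,20],[14,0]]
[[0,2],[10,20],[14,8],[20,0]]
[[0,2],[10,20],[14,8],[20,0],[29,13],[37,0]]
[[0,6],[10,20],[14,8],[20,0],[29,13],[37,0]]
[[0,6],[10,20],[14,8],[20,0],[22,4],[29,13],[37,0]]
[[0,6],[10,20],[14,8],[20,0],[21,19],[22,4],[29,13],[37,0]]
[[0,6],[10,20],[14,8],[20,0],[21,19],[22,4],[29,13],[37,0]]
[[0,6],[6,19],[10,20],[14,19],[23,4],[29,13],[37,0]]
[[0,6],[6,19],[10,20],[14,19],[23,9],[29,13],[37,0]]
[[0,6],[6,19],[10,20],[14,19],[23,9],[29,13],[30,19],[35,13],[37,0]]
[[0,6],[6,19],[10,20],[14,19],[23,9],[29,13],[30,19],[35,13],[37,0]]
[[0,6],[6,19],[10,20],[14,19],[23,9],[29,13],[30,19],[35,15],[41,0]]
[[0,6],[6,19],[10,20],[14,19],[23,9],[29,13],[30,19],[35,15],[41,0]]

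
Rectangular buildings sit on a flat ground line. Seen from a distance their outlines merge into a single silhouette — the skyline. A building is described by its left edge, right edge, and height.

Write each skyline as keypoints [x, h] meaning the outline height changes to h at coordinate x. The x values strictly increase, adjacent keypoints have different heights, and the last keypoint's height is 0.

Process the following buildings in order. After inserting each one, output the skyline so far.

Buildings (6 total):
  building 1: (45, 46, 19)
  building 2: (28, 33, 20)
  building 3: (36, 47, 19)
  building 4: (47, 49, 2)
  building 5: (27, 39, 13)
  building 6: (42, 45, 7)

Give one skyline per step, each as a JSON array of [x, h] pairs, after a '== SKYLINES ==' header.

== SKYLINES ==
[[45,19],[46,0]]
[[28,20],[33,0],[45,19],[46,0]]
[[28,20],[33,0],[36,19],[47,0]]
[[28,20],[33,0],[36,19],[47,2],[49,0]]
[[27,13],[28,20],[33,13],[36,19],[47,2],[49,0]]
[[27,13],[28,20],[33,13],[36,19],[47,2],[49,0]]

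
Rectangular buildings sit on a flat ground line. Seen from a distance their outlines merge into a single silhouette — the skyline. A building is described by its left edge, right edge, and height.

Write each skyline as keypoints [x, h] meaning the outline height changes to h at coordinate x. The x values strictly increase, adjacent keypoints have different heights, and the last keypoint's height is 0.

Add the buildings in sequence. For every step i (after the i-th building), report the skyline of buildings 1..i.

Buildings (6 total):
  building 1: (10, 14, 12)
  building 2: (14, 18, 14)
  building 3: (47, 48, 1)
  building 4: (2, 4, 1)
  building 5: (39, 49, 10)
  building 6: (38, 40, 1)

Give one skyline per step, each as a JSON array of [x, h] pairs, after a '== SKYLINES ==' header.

== SKYLINES ==
[[10,12],[14,0]]
[[10,12],[14,14],[18,0]]
[[10,12],[14,14],[18,0],[47,1],[48,0]]
[[2,1],[4,0],[10,12],[14,14],[18,0],[47,1],[48,0]]
[[2,1],[4,0],[10,12],[14,14],[18,0],[39,10],[49,0]]
[[2,1],[4,0],[10,12],[14,14],[18,0],[38,1],[39,10],[49,0]]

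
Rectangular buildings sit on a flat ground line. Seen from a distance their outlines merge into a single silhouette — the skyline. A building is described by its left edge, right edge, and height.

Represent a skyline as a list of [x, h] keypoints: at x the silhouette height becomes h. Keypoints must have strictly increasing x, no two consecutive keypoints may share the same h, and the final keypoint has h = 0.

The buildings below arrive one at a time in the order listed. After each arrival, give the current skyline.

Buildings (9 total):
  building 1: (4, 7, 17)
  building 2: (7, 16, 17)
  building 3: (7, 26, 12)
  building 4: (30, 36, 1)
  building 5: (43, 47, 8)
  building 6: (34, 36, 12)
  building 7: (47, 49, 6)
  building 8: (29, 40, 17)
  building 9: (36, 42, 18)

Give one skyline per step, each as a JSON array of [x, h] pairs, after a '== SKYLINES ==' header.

== SKYLINES ==
[[4,17],[7,0]]
[[4,17],[16,0]]
[[4,17],[16,12],[26,0]]
[[4,17],[16,12],[26,0],[30,1],[36,0]]
[[4,17],[16,12],[26,0],[30,1],[36,0],[43,8],[47,0]]
[[4,17],[16,12],[26,0],[30,1],[34,12],[36,0],[43,8],[47,0]]
[[4,17],[16,12],[26,0],[30,1],[34,12],[36,0],[43,8],[47,6],[49,0]]
[[4,17],[16,12],[26,0],[29,17],[40,0],[43,8],[47,6],[49,0]]
[[4,17],[16,12],[26,0],[29,17],[36,18],[42,0],[43,8],[47,6],[49,0]]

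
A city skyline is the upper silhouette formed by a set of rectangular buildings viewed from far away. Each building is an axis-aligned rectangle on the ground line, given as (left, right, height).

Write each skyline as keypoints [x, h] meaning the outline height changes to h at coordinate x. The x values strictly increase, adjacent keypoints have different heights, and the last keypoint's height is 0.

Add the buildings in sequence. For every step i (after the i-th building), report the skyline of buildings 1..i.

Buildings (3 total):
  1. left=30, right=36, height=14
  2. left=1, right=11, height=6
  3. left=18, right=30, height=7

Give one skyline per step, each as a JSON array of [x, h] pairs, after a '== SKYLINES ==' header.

== SKYLINES ==
[[30,14],[36,0]]
[[1,6],[11,0],[30,14],[36,0]]
[[1,6],[11,0],[18,7],[30,14],[36,0]]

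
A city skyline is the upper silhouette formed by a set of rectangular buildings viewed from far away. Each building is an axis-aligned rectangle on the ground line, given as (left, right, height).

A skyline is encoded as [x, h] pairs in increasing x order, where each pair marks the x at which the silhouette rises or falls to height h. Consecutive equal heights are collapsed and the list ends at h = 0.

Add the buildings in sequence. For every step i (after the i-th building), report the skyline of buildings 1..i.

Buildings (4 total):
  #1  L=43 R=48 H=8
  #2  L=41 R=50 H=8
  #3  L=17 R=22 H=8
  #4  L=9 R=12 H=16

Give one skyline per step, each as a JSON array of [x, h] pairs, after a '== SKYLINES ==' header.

== SKYLINES ==
[[43,8],[48,0]]
[[41,8],[50,0]]
[[17,8],[22,0],[41,8],[50,0]]
[[9,16],[12,0],[17,8],[22,0],[41,8],[50,0]]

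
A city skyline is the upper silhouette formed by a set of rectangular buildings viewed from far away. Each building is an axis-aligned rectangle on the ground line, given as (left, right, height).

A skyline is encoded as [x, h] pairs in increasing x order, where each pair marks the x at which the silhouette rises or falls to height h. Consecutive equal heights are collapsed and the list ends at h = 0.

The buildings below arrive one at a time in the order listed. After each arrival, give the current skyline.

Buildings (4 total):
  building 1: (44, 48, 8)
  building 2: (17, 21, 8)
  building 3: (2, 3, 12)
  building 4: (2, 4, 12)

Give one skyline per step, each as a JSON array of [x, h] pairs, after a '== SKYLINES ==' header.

== SKYLINES ==
[[44,8],[48,0]]
[[17,8],[21,0],[44,8],[48,0]]
[[2,12],[3,0],[17,8],[21,0],[44,8],[48,0]]
[[2,12],[4,0],[17,8],[21,0],[44,8],[48,0]]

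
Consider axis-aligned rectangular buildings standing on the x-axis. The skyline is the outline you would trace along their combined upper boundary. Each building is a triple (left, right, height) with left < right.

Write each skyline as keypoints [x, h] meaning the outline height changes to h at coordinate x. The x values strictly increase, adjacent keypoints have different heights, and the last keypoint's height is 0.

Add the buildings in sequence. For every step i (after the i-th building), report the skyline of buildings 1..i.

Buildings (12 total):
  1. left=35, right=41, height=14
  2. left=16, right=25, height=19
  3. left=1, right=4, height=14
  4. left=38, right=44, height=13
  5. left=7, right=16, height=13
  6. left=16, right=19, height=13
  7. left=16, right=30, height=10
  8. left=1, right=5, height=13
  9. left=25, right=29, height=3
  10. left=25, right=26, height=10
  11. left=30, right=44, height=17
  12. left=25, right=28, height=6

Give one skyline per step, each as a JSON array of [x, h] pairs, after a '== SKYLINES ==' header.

== SKYLINES ==
[[35,14],[41,0]]
[[16,19],[25,0],[35,14],[41,0]]
[[1,14],[4,0],[16,19],[25,0],[35,14],[41,0]]
[[1,14],[4,0],[16,19],[25,0],[35,14],[41,13],[44,0]]
[[1,14],[4,0],[7,13],[16,19],[25,0],[35,14],[41,13],[44,0]]
[[1,14],[4,0],[7,13],[16,19],[25,0],[35,14],[41,13],[44,0]]
[[1,14],[4,0],[7,13],[16,19],[25,10],[30,0],[35,14],[41,13],[44,0]]
[[1,14],[4,13],[5,0],[7,13],[16,19],[25,10],[30,0],[35,14],[41,13],[44,0]]
[[1,14],[4,13],[5,0],[7,13],[16,19],[25,10],[30,0],[35,14],[41,13],[44,0]]
[[1,14],[4,13],[5,0],[7,13],[16,19],[25,10],[30,0],[35,14],[41,13],[44,0]]
[[1,14],[4,13],[5,0],[7,13],[16,19],[25,10],[30,17],[44,0]]
[[1,14],[4,13],[5,0],[7,13],[16,19],[25,10],[30,17],[44,0]]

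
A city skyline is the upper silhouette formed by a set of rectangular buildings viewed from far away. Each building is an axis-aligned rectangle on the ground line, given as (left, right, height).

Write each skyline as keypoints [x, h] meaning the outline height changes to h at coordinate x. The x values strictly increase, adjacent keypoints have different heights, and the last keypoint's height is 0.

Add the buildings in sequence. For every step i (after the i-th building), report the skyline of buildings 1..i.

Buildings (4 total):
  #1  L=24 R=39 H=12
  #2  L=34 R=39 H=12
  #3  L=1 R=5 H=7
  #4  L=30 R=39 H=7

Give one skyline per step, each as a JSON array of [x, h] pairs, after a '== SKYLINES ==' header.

== SKYLINES ==
[[24,12],[39,0]]
[[24,12],[39,0]]
[[1,7],[5,0],[24,12],[39,0]]
[[1,7],[5,0],[24,12],[39,0]]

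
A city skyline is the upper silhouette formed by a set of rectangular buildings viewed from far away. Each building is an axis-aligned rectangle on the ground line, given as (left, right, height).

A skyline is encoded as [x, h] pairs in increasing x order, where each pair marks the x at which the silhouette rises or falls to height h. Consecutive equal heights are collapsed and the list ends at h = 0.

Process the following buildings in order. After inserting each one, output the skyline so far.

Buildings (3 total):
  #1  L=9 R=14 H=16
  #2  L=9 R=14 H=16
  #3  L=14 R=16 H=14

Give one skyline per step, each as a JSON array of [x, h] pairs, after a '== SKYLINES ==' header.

== SKYLINES ==
[[9,16],[14,0]]
[[9,16],[14,0]]
[[9,16],[14,14],[16,0]]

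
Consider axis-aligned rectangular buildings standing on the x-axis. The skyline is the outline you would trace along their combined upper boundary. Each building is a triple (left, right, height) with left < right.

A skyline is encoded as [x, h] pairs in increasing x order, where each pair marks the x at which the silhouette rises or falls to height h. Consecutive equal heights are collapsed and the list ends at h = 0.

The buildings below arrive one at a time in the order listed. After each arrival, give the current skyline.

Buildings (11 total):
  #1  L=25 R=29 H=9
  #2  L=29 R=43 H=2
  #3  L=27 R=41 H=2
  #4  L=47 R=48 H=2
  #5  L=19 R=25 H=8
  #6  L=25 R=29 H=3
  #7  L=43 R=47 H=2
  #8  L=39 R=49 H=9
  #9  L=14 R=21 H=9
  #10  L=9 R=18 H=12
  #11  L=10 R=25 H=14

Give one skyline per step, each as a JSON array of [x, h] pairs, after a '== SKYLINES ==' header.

== SKYLINES ==
[[25,9],[29,0]]
[[25,9],[29,2],[43,0]]
[[25,9],[29,2],[43,0]]
[[25,9],[29,2],[43,0],[47,2],[48,0]]
[[19,8],[25,9],[29,2],[43,0],[47,2],[48,0]]
[[19,8],[25,9],[29,2],[43,0],[47,2],[48,0]]
[[19,8],[25,9],[29,2],[48,0]]
[[19,8],[25,9],[29,2],[39,9],[49,0]]
[[14,9],[21,8],[25,9],[29,2],[39,9],[49,0]]
[[9,12],[18,9],[21,8],[25,9],[29,2],[39,9],[49,0]]
[[9,12],[10,14],[25,9],[29,2],[39,9],[49,0]]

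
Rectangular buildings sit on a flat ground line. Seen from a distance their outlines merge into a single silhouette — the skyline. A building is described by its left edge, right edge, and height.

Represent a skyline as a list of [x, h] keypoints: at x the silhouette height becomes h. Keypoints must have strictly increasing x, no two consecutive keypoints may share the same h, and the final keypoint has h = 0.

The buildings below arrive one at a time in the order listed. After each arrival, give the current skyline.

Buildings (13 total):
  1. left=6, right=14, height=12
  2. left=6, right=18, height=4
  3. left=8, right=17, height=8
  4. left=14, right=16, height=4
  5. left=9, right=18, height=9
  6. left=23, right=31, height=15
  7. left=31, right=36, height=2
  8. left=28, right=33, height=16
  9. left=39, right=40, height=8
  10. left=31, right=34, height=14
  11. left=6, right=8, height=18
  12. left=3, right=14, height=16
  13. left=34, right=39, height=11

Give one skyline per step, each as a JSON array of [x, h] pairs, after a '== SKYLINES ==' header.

== SKYLINES ==
[[6,12],[14,0]]
[[6,12],[14,4],[18,0]]
[[6,12],[14,8],[17,4],[18,0]]
[[6,12],[14,8],[17,4],[18,0]]
[[6,12],[14,9],[18,0]]
[[6,12],[14,9],[18,0],[23,15],[31,0]]
[[6,12],[14,9],[18,0],[23,15],[31,2],[36,0]]
[[6,12],[14,9],[18,0],[23,15],[28,16],[33,2],[36,0]]
[[6,12],[14,9],[18,0],[23,15],[28,16],[33,2],[36,0],[39,8],[40,0]]
[[6,12],[14,9],[18,0],[23,15],[28,16],[33,14],[34,2],[36,0],[39,8],[40,0]]
[[6,18],[8,12],[14,9],[18,0],[23,15],[28,16],[33,14],[34,2],[36,0],[39,8],[40,0]]
[[3,16],[6,18],[8,16],[14,9],[18,0],[23,15],[28,16],[33,14],[34,2],[36,0],[39,8],[40,0]]
[[3,16],[6,18],[8,16],[14,9],[18,0],[23,15],[28,16],[33,14],[34,11],[39,8],[40,0]]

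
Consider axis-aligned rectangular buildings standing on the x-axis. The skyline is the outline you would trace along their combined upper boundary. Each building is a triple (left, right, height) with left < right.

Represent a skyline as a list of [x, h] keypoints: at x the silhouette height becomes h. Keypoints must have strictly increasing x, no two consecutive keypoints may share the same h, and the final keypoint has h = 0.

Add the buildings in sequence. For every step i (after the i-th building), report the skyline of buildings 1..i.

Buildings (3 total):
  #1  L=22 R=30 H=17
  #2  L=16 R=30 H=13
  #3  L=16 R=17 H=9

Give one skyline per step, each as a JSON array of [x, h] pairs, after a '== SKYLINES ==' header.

== SKYLINES ==
[[22,17],[30,0]]
[[16,13],[22,17],[30,0]]
[[16,13],[22,17],[30,0]]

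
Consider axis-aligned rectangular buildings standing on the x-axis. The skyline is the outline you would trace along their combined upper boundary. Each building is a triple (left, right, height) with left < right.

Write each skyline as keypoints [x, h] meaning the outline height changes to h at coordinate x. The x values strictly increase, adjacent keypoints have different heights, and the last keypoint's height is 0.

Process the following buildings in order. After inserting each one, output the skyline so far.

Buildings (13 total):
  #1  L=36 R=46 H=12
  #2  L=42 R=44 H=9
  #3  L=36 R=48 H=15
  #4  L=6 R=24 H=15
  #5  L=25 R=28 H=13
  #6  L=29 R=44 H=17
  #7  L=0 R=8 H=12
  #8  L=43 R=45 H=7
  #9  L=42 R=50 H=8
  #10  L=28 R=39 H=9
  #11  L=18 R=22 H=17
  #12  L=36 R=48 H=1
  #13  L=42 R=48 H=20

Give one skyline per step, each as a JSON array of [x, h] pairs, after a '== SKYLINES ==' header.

== SKYLINES ==
[[36,12],[46,0]]
[[36,12],[46,0]]
[[36,15],[48,0]]
[[6,15],[24,0],[36,15],[48,0]]
[[6,15],[24,0],[25,13],[28,0],[36,15],[48,0]]
[[6,15],[24,0],[25,13],[28,0],[29,17],[44,15],[48,0]]
[[0,12],[6,15],[24,0],[25,13],[28,0],[29,17],[44,15],[48,0]]
[[0,12],[6,15],[24,0],[25,13],[28,0],[29,17],[44,15],[48,0]]
[[0,12],[6,15],[24,0],[25,13],[28,0],[29,17],[44,15],[48,8],[50,0]]
[[0,12],[6,15],[24,0],[25,13],[28,9],[29,17],[44,15],[48,8],[50,0]]
[[0,12],[6,15],[18,17],[22,15],[24,0],[25,13],[28,9],[29,17],[44,15],[48,8],[50,0]]
[[0,12],[6,15],[18,17],[22,15],[24,0],[25,13],[28,9],[29,17],[44,15],[48,8],[50,0]]
[[0,12],[6,15],[18,17],[22,15],[24,0],[25,13],[28,9],[29,17],[42,20],[48,8],[50,0]]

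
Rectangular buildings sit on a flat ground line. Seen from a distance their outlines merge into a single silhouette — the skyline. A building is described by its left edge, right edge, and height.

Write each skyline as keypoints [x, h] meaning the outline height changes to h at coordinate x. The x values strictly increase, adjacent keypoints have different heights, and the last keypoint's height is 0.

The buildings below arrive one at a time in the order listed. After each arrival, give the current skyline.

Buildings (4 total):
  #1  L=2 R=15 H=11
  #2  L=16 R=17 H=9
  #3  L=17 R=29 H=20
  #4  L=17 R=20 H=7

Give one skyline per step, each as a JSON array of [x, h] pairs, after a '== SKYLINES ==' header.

== SKYLINES ==
[[2,11],[15,0]]
[[2,11],[15,0],[16,9],[17,0]]
[[2,11],[15,0],[16,9],[17,20],[29,0]]
[[2,11],[15,0],[16,9],[17,20],[29,0]]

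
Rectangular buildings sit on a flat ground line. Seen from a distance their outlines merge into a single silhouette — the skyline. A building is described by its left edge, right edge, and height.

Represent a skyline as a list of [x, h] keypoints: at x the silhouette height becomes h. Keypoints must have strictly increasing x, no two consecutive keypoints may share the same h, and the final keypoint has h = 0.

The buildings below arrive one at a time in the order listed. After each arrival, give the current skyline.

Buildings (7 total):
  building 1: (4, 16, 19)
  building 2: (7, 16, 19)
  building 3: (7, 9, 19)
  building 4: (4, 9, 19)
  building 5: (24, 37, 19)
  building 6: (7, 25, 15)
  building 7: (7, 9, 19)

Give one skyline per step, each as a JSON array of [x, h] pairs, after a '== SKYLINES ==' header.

== SKYLINES ==
[[4,19],[16,0]]
[[4,19],[16,0]]
[[4,19],[16,0]]
[[4,19],[16,0]]
[[4,19],[16,0],[24,19],[37,0]]
[[4,19],[16,15],[24,19],[37,0]]
[[4,19],[16,15],[24,19],[37,0]]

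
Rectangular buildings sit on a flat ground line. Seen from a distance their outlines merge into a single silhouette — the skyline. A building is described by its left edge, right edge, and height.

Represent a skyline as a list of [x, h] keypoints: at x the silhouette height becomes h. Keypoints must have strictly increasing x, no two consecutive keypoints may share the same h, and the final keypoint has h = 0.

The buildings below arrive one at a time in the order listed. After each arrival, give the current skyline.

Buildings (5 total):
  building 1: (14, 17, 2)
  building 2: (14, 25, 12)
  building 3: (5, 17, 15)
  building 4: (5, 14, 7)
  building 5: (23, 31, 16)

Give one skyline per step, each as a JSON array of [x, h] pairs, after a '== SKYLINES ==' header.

== SKYLINES ==
[[14,2],[17,0]]
[[14,12],[25,0]]
[[5,15],[17,12],[25,0]]
[[5,15],[17,12],[25,0]]
[[5,15],[17,12],[23,16],[31,0]]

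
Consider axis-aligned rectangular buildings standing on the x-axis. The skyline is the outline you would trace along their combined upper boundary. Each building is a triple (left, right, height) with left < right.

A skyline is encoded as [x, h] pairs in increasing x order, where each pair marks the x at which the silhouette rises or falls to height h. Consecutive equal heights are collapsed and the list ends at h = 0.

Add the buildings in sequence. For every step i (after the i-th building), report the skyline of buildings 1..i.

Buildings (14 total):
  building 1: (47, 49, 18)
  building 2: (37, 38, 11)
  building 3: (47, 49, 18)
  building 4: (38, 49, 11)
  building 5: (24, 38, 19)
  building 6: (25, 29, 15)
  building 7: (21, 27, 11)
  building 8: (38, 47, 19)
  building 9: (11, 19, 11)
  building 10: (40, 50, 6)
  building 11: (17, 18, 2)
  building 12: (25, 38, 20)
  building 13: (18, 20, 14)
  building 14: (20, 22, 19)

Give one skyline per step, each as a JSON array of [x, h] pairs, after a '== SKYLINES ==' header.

== SKYLINES ==
[[47,18],[49,0]]
[[37,11],[38,0],[47,18],[49,0]]
[[37,11],[38,0],[47,18],[49,0]]
[[37,11],[47,18],[49,0]]
[[24,19],[38,11],[47,18],[49,0]]
[[24,19],[38,11],[47,18],[49,0]]
[[21,11],[24,19],[38,11],[47,18],[49,0]]
[[21,11],[24,19],[47,18],[49,0]]
[[11,11],[19,0],[21,11],[24,19],[47,18],[49,0]]
[[11,11],[19,0],[21,11],[24,19],[47,18],[49,6],[50,0]]
[[11,11],[19,0],[21,11],[24,19],[47,18],[49,6],[50,0]]
[[11,11],[19,0],[21,11],[24,19],[25,20],[38,19],[47,18],[49,6],[50,0]]
[[11,11],[18,14],[20,0],[21,11],[24,19],[25,20],[38,19],[47,18],[49,6],[50,0]]
[[11,11],[18,14],[20,19],[22,11],[24,19],[25,20],[38,19],[47,18],[49,6],[50,0]]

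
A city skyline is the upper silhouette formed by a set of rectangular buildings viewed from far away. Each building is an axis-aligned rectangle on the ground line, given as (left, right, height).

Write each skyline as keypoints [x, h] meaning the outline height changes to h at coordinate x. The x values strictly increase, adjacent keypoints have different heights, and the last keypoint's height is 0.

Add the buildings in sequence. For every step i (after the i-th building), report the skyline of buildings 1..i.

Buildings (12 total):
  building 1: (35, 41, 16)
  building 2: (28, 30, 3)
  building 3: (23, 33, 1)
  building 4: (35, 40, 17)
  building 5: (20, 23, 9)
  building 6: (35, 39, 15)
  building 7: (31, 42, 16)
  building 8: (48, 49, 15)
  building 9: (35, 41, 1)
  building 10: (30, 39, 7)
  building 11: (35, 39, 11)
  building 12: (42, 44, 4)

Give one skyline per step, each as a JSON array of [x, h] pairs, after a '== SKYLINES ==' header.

== SKYLINES ==
[[35,16],[41,0]]
[[28,3],[30,0],[35,16],[41,0]]
[[23,1],[28,3],[30,1],[33,0],[35,16],[41,0]]
[[23,1],[28,3],[30,1],[33,0],[35,17],[40,16],[41,0]]
[[20,9],[23,1],[28,3],[30,1],[33,0],[35,17],[40,16],[41,0]]
[[20,9],[23,1],[28,3],[30,1],[33,0],[35,17],[40,16],[41,0]]
[[20,9],[23,1],[28,3],[30,1],[31,16],[35,17],[40,16],[42,0]]
[[20,9],[23,1],[28,3],[30,1],[31,16],[35,17],[40,16],[42,0],[48,15],[49,0]]
[[20,9],[23,1],[28,3],[30,1],[31,16],[35,17],[40,16],[42,0],[48,15],[49,0]]
[[20,9],[23,1],[28,3],[30,7],[31,16],[35,17],[40,16],[42,0],[48,15],[49,0]]
[[20,9],[23,1],[28,3],[30,7],[31,16],[35,17],[40,16],[42,0],[48,15],[49,0]]
[[20,9],[23,1],[28,3],[30,7],[31,16],[35,17],[40,16],[42,4],[44,0],[48,15],[49,0]]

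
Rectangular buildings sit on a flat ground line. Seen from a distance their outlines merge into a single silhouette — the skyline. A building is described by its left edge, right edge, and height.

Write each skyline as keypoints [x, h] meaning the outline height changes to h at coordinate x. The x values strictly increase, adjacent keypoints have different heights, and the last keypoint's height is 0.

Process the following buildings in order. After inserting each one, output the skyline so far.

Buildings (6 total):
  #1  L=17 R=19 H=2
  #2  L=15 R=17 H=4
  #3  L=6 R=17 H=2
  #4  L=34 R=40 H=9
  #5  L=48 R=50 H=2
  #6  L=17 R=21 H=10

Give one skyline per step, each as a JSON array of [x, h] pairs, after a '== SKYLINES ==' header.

== SKYLINES ==
[[17,2],[19,0]]
[[15,4],[17,2],[19,0]]
[[6,2],[15,4],[17,2],[19,0]]
[[6,2],[15,4],[17,2],[19,0],[34,9],[40,0]]
[[6,2],[15,4],[17,2],[19,0],[34,9],[40,0],[48,2],[50,0]]
[[6,2],[15,4],[17,10],[21,0],[34,9],[40,0],[48,2],[50,0]]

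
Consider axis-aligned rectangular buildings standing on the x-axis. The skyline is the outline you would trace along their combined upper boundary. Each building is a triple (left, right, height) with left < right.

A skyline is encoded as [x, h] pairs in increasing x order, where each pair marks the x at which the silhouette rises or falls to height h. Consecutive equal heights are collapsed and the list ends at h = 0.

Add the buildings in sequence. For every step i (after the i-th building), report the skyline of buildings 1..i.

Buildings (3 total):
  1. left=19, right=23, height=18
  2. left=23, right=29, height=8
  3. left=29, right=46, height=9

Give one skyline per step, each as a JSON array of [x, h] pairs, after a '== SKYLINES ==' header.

== SKYLINES ==
[[19,18],[23,0]]
[[19,18],[23,8],[29,0]]
[[19,18],[23,8],[29,9],[46,0]]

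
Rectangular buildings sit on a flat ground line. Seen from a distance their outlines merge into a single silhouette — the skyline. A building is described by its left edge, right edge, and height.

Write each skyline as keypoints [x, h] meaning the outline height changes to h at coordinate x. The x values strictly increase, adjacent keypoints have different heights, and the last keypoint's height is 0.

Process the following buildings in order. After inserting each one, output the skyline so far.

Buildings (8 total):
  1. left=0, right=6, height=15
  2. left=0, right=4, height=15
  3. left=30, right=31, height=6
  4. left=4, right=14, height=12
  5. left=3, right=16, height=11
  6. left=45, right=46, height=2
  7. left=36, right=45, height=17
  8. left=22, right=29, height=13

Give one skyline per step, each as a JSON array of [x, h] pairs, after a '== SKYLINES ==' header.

== SKYLINES ==
[[0,15],[6,0]]
[[0,15],[6,0]]
[[0,15],[6,0],[30,6],[31,0]]
[[0,15],[6,12],[14,0],[30,6],[31,0]]
[[0,15],[6,12],[14,11],[16,0],[30,6],[31,0]]
[[0,15],[6,12],[14,11],[16,0],[30,6],[31,0],[45,2],[46,0]]
[[0,15],[6,12],[14,11],[16,0],[30,6],[31,0],[36,17],[45,2],[46,0]]
[[0,15],[6,12],[14,11],[16,0],[22,13],[29,0],[30,6],[31,0],[36,17],[45,2],[46,0]]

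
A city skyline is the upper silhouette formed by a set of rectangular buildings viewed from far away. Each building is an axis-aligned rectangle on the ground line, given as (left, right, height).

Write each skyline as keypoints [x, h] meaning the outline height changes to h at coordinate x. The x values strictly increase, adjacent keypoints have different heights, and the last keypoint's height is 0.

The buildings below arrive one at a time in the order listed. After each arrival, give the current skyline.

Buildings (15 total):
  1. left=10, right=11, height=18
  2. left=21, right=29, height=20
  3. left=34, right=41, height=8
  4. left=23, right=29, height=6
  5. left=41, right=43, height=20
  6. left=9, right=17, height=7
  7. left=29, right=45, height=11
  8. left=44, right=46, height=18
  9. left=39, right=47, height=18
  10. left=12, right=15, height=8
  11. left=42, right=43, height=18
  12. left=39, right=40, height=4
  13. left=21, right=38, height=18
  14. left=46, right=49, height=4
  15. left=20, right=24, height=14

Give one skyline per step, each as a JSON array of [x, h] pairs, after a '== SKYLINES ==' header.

== SKYLINES ==
[[10,18],[11,0]]
[[10,18],[11,0],[21,20],[29,0]]
[[10,18],[11,0],[21,20],[29,0],[34,8],[41,0]]
[[10,18],[11,0],[21,20],[29,0],[34,8],[41,0]]
[[10,18],[11,0],[21,20],[29,0],[34,8],[41,20],[43,0]]
[[9,7],[10,18],[11,7],[17,0],[21,20],[29,0],[34,8],[41,20],[43,0]]
[[9,7],[10,18],[11,7],[17,0],[21,20],[29,11],[41,20],[43,11],[45,0]]
[[9,7],[10,18],[11,7],[17,0],[21,20],[29,11],[41,20],[43,11],[44,18],[46,0]]
[[9,7],[10,18],[11,7],[17,0],[21,20],[29,11],[39,18],[41,20],[43,18],[47,0]]
[[9,7],[10,18],[11,7],[12,8],[15,7],[17,0],[21,20],[29,11],[39,18],[41,20],[43,18],[47,0]]
[[9,7],[10,18],[11,7],[12,8],[15,7],[17,0],[21,20],[29,11],[39,18],[41,20],[43,18],[47,0]]
[[9,7],[10,18],[11,7],[12,8],[15,7],[17,0],[21,20],[29,11],[39,18],[41,20],[43,18],[47,0]]
[[9,7],[10,18],[11,7],[12,8],[15,7],[17,0],[21,20],[29,18],[38,11],[39,18],[41,20],[43,18],[47,0]]
[[9,7],[10,18],[11,7],[12,8],[15,7],[17,0],[21,20],[29,18],[38,11],[39,18],[41,20],[43,18],[47,4],[49,0]]
[[9,7],[10,18],[11,7],[12,8],[15,7],[17,0],[20,14],[21,20],[29,18],[38,11],[39,18],[41,20],[43,18],[47,4],[49,0]]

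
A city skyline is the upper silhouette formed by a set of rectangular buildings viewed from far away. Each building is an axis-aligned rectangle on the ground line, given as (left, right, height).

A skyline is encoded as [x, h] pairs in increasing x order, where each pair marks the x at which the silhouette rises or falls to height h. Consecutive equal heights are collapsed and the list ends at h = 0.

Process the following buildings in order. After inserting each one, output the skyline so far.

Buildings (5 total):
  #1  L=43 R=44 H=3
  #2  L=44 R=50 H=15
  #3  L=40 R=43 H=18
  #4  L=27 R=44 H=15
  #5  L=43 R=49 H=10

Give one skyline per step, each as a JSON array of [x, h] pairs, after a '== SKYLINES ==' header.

== SKYLINES ==
[[43,3],[44,0]]
[[43,3],[44,15],[50,0]]
[[40,18],[43,3],[44,15],[50,0]]
[[27,15],[40,18],[43,15],[50,0]]
[[27,15],[40,18],[43,15],[50,0]]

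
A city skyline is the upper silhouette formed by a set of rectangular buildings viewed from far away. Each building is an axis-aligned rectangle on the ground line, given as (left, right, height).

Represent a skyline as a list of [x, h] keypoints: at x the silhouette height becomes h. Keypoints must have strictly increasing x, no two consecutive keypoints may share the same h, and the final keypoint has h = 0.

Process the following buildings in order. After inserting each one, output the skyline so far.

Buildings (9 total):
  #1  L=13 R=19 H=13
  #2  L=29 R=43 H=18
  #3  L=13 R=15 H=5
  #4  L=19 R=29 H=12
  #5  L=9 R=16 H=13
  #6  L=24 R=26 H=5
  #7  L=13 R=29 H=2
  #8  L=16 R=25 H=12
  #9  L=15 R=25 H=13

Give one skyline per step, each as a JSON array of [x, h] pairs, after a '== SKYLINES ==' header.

== SKYLINES ==
[[13,13],[19,0]]
[[13,13],[19,0],[29,18],[43,0]]
[[13,13],[19,0],[29,18],[43,0]]
[[13,13],[19,12],[29,18],[43,0]]
[[9,13],[19,12],[29,18],[43,0]]
[[9,13],[19,12],[29,18],[43,0]]
[[9,13],[19,12],[29,18],[43,0]]
[[9,13],[19,12],[29,18],[43,0]]
[[9,13],[25,12],[29,18],[43,0]]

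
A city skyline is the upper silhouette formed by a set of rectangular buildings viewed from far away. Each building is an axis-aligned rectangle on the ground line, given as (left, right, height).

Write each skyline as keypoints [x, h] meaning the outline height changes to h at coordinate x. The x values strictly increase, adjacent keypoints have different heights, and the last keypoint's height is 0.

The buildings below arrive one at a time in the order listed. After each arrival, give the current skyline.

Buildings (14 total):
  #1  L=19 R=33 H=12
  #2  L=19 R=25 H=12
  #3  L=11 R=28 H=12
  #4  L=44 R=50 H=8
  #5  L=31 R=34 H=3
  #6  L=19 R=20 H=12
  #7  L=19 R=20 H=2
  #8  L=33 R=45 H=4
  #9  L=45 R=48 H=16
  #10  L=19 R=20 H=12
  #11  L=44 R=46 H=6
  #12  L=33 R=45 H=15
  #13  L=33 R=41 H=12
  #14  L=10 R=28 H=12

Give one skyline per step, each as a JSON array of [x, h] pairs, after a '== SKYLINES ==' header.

== SKYLINES ==
[[19,12],[33,0]]
[[19,12],[33,0]]
[[11,12],[33,0]]
[[11,12],[33,0],[44,8],[50,0]]
[[11,12],[33,3],[34,0],[44,8],[50,0]]
[[11,12],[33,3],[34,0],[44,8],[50,0]]
[[11,12],[33,3],[34,0],[44,8],[50,0]]
[[11,12],[33,4],[44,8],[50,0]]
[[11,12],[33,4],[44,8],[45,16],[48,8],[50,0]]
[[11,12],[33,4],[44,8],[45,16],[48,8],[50,0]]
[[11,12],[33,4],[44,8],[45,16],[48,8],[50,0]]
[[11,12],[33,15],[45,16],[48,8],[50,0]]
[[11,12],[33,15],[45,16],[48,8],[50,0]]
[[10,12],[33,15],[45,16],[48,8],[50,0]]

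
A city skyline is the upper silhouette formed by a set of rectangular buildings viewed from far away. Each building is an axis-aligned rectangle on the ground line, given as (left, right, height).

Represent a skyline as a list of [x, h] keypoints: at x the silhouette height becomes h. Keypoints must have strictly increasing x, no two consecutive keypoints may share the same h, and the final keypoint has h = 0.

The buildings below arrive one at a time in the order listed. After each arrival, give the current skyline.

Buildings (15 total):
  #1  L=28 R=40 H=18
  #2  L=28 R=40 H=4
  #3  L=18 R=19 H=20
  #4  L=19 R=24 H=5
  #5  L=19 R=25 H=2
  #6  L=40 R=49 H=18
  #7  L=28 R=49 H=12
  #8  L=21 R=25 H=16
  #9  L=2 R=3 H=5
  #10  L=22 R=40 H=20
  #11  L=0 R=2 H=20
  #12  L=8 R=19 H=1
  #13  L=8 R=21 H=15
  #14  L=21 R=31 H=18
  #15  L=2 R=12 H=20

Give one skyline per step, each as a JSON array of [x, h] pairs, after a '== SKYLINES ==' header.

== SKYLINES ==
[[28,18],[40,0]]
[[28,18],[40,0]]
[[18,20],[19,0],[28,18],[40,0]]
[[18,20],[19,5],[24,0],[28,18],[40,0]]
[[18,20],[19,5],[24,2],[25,0],[28,18],[40,0]]
[[18,20],[19,5],[24,2],[25,0],[28,18],[49,0]]
[[18,20],[19,5],[24,2],[25,0],[28,18],[49,0]]
[[18,20],[19,5],[21,16],[25,0],[28,18],[49,0]]
[[2,5],[3,0],[18,20],[19,5],[21,16],[25,0],[28,18],[49,0]]
[[2,5],[3,0],[18,20],[19,5],[21,16],[22,20],[40,18],[49,0]]
[[0,20],[2,5],[3,0],[18,20],[19,5],[21,16],[22,20],[40,18],[49,0]]
[[0,20],[2,5],[3,0],[8,1],[18,20],[19,5],[21,16],[22,20],[40,18],[49,0]]
[[0,20],[2,5],[3,0],[8,15],[18,20],[19,15],[21,16],[22,20],[40,18],[49,0]]
[[0,20],[2,5],[3,0],[8,15],[18,20],[19,15],[21,18],[22,20],[40,18],[49,0]]
[[0,20],[12,15],[18,20],[19,15],[21,18],[22,20],[40,18],[49,0]]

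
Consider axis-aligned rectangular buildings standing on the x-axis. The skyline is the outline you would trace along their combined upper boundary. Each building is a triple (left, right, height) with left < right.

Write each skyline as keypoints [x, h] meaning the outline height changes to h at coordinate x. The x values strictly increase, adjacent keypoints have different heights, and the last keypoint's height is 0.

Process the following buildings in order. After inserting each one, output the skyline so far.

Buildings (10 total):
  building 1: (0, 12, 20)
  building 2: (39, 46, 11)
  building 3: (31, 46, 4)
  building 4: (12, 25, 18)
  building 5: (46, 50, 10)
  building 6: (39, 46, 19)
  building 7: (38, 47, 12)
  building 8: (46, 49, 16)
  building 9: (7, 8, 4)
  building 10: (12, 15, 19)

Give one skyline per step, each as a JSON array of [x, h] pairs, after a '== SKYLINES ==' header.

== SKYLINES ==
[[0,20],[12,0]]
[[0,20],[12,0],[39,11],[46,0]]
[[0,20],[12,0],[31,4],[39,11],[46,0]]
[[0,20],[12,18],[25,0],[31,4],[39,11],[46,0]]
[[0,20],[12,18],[25,0],[31,4],[39,11],[46,10],[50,0]]
[[0,20],[12,18],[25,0],[31,4],[39,19],[46,10],[50,0]]
[[0,20],[12,18],[25,0],[31,4],[38,12],[39,19],[46,12],[47,10],[50,0]]
[[0,20],[12,18],[25,0],[31,4],[38,12],[39,19],[46,16],[49,10],[50,0]]
[[0,20],[12,18],[25,0],[31,4],[38,12],[39,19],[46,16],[49,10],[50,0]]
[[0,20],[12,19],[15,18],[25,0],[31,4],[38,12],[39,19],[46,16],[49,10],[50,0]]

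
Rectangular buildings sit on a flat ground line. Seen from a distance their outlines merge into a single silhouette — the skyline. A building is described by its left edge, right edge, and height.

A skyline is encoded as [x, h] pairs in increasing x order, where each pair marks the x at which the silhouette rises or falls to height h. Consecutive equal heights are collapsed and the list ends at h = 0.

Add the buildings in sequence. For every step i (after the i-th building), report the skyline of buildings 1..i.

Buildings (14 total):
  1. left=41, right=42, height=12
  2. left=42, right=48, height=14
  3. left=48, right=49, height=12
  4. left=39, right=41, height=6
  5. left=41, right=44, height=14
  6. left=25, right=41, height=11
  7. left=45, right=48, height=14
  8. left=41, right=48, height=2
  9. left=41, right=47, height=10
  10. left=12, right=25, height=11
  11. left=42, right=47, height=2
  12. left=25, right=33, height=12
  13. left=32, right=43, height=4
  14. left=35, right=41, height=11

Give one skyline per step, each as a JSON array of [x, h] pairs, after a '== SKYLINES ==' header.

== SKYLINES ==
[[41,12],[42,0]]
[[41,12],[42,14],[48,0]]
[[41,12],[42,14],[48,12],[49,0]]
[[39,6],[41,12],[42,14],[48,12],[49,0]]
[[39,6],[41,14],[48,12],[49,0]]
[[25,11],[41,14],[48,12],[49,0]]
[[25,11],[41,14],[48,12],[49,0]]
[[25,11],[41,14],[48,12],[49,0]]
[[25,11],[41,14],[48,12],[49,0]]
[[12,11],[41,14],[48,12],[49,0]]
[[12,11],[41,14],[48,12],[49,0]]
[[12,11],[25,12],[33,11],[41,14],[48,12],[49,0]]
[[12,11],[25,12],[33,11],[41,14],[48,12],[49,0]]
[[12,11],[25,12],[33,11],[41,14],[48,12],[49,0]]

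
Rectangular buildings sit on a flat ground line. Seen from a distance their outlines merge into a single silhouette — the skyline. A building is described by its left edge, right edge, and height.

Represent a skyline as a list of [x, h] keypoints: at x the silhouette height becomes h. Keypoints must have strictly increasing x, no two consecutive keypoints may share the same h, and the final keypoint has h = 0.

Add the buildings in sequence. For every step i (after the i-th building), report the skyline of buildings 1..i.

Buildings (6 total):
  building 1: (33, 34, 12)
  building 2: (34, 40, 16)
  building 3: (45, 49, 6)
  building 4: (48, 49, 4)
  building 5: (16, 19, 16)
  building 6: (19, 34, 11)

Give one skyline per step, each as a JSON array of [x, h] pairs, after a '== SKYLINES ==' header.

== SKYLINES ==
[[33,12],[34,0]]
[[33,12],[34,16],[40,0]]
[[33,12],[34,16],[40,0],[45,6],[49,0]]
[[33,12],[34,16],[40,0],[45,6],[49,0]]
[[16,16],[19,0],[33,12],[34,16],[40,0],[45,6],[49,0]]
[[16,16],[19,11],[33,12],[34,16],[40,0],[45,6],[49,0]]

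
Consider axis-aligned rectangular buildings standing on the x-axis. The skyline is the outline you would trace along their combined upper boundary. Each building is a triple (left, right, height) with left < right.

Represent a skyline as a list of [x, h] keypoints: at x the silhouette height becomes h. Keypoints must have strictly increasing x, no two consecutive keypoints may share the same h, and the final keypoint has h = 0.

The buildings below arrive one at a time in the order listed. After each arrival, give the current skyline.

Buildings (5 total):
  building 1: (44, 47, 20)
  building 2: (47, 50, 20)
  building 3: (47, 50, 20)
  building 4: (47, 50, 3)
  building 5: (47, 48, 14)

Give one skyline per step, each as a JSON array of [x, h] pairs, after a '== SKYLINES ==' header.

== SKYLINES ==
[[44,20],[47,0]]
[[44,20],[50,0]]
[[44,20],[50,0]]
[[44,20],[50,0]]
[[44,20],[50,0]]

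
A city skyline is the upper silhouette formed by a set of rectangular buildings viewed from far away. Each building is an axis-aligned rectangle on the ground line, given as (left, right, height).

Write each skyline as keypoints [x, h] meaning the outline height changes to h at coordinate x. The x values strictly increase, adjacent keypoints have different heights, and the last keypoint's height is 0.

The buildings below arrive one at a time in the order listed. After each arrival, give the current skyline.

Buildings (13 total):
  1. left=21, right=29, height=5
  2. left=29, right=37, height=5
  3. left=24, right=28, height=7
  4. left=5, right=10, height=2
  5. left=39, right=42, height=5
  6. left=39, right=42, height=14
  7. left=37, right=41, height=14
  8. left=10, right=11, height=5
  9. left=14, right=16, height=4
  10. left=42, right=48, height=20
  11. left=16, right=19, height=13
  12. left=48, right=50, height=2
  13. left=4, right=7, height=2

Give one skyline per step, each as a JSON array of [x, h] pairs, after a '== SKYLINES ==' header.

== SKYLINES ==
[[21,5],[29,0]]
[[21,5],[37,0]]
[[21,5],[24,7],[28,5],[37,0]]
[[5,2],[10,0],[21,5],[24,7],[28,5],[37,0]]
[[5,2],[10,0],[21,5],[24,7],[28,5],[37,0],[39,5],[42,0]]
[[5,2],[10,0],[21,5],[24,7],[28,5],[37,0],[39,14],[42,0]]
[[5,2],[10,0],[21,5],[24,7],[28,5],[37,14],[42,0]]
[[5,2],[10,5],[11,0],[21,5],[24,7],[28,5],[37,14],[42,0]]
[[5,2],[10,5],[11,0],[14,4],[16,0],[21,5],[24,7],[28,5],[37,14],[42,0]]
[[5,2],[10,5],[11,0],[14,4],[16,0],[21,5],[24,7],[28,5],[37,14],[42,20],[48,0]]
[[5,2],[10,5],[11,0],[14,4],[16,13],[19,0],[21,5],[24,7],[28,5],[37,14],[42,20],[48,0]]
[[5,2],[10,5],[11,0],[14,4],[16,13],[19,0],[21,5],[24,7],[28,5],[37,14],[42,20],[48,2],[50,0]]
[[4,2],[10,5],[11,0],[14,4],[16,13],[19,0],[21,5],[24,7],[28,5],[37,14],[42,20],[48,2],[50,0]]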